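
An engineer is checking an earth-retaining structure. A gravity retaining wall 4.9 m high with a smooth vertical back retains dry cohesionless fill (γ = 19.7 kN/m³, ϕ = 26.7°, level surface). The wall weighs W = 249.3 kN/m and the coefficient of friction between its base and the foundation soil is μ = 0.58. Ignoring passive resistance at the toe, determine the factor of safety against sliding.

K_a = tan²(45° − 26.7°/2) = 0.3800.
P_a = ½K_aγH² = 0.5×0.3800×19.7×4.9² = 89.86 kN/m, acting at H/3 = 1.633 m above the base.
FS_sliding = μW / P_a = 0.58×249.3 / 89.86 = 1.609.

1.61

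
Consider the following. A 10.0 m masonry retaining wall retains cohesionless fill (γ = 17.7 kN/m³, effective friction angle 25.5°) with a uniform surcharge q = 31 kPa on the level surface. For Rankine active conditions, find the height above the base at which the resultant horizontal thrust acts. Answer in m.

K_a = 0.3981.
Triangular part P₁ = ½K_aγH² = 352.3 at H/3 = 3.333 m; rectangular part P₂ = K_a q H = 123.4 at H/2 = 5.000 m.
ȳ = (P₁·3.333 + P₂·5.000)/(P₁+P₂) = 3.766 m.

3.77 m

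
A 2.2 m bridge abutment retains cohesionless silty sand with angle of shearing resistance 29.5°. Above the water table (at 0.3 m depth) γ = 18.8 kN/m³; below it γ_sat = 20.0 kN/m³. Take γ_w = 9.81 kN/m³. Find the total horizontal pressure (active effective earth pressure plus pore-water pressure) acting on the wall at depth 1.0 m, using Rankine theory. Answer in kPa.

11.2 kPa

K_a = (1 − sin φ)/(1 + sin φ) = 0.3401.
γ' = 20.0 − 9.81 = 10.19 kN/m³.
Effective vertical stress at 1.0 m: σ'_v = 18.8×0.3 + 10.19×0.700 = 12.77 kPa.
σ'_h = K_a σ'_v = 0.3401 × 12.77 = 4.344 kPa; u = γ_w × 0.700 = 6.867 kPa.
Total σ_h = 4.344 + 6.867 = 11.21 kPa.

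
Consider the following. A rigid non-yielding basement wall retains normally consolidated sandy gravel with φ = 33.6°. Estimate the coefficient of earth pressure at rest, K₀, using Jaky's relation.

K₀ = 1 − sin φ' = 1 − sin 33.6° = 0.4466.

0.447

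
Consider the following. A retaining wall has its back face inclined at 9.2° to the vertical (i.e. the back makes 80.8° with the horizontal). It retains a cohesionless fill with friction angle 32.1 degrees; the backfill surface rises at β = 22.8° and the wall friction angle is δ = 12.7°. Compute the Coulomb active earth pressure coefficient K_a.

K_a = sin²(α+φ) / [sin²α · sin(α−δ) · (1 + √{sin(φ+δ)sin(φ−β) / (sin(α−δ)sin(α+β))})²].
With α = 80.8°, φ = 32.1°, δ = 12.7°, β = 22.8°: K_a = 0.5109.

0.511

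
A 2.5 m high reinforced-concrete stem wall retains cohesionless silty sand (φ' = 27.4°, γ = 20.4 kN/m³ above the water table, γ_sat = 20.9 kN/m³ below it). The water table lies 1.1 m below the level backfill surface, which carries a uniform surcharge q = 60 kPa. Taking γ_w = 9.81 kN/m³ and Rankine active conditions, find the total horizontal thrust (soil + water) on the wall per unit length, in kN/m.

85.3 kN/m

K_a = tan²(45° − φ/2) = 0.3697.
γ' = 20.9 − 9.81 = 11.09 kN/m³. h₂ = H − d_w = 1.4 m.
σ'_h: at surface K_a·q = 22.18; at WT K_a(q+γd_w) = 30.48; at base K_a(q+γd_w+γ'h₂) = 36.22 kPa.
P₁ = ½(22.18+30.48)×1.1 = 28.96; P₂ = ½(30.48+36.22)×1.4 = 46.68; P_w = ½γ_w h₂² = 9.614.
Total = 28.96+46.68+9.614 = 85.26 kN/m.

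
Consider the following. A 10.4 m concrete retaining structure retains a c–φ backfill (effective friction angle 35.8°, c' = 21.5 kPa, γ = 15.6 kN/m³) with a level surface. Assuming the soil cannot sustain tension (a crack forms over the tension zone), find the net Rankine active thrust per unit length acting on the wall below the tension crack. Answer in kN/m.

K_a = 0.2619; √K_a = 0.5117.
Tension-crack depth z_c = 2c/(γ√K_a) = 2×21.5/(15.6×0.5117) = 5.386 m.
σ_a at base = K_a γ H − 2c√K_a = 0.2619×15.6×10.4 − 2×21.5×0.5117 = 20.48 kPa.
P_a = ½ × 20.48 × (H − z_c) = 0.5×20.48×5.014 = 51.34 kN/m.

51.3 kN/m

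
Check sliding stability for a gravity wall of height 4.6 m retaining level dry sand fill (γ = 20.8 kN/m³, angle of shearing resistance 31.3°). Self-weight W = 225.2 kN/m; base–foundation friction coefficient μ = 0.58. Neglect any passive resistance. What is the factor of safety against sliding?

1.88

K_a = tan²(45° − 31.3°/2) = 0.3162.
P_a = ½K_aγH² = 0.5×0.3162×20.8×4.6² = 69.59 kN/m, acting at H/3 = 1.533 m above the base.
FS_sliding = μW / P_a = 0.58×225.2 / 69.59 = 1.877.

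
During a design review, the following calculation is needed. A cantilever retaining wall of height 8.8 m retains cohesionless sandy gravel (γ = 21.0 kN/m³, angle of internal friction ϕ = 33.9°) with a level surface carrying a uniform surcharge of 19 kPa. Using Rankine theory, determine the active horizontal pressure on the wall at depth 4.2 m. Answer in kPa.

30.4 kPa

K_a = (1 − sin φ)/(1 + sin φ) = 0.2839.
σ_v = γz + q = 21.0 × 4.2 + 19 = 107.2 kPa.
σ_h = K_a σ_v = 0.2839 × 107.2 = 30.43 kPa.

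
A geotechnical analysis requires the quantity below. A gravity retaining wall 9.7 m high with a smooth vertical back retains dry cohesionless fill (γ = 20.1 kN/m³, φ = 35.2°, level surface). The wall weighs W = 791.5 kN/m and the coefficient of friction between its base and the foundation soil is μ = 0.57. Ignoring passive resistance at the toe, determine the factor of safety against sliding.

1.78

K_a = tan²(45° − 35.2°/2) = 0.2687.
P_a = ½K_aγH² = 0.5×0.2687×20.1×9.7² = 254.1 kN/m, acting at H/3 = 3.233 m above the base.
FS_sliding = μW / P_a = 0.57×791.5 / 254.1 = 1.776.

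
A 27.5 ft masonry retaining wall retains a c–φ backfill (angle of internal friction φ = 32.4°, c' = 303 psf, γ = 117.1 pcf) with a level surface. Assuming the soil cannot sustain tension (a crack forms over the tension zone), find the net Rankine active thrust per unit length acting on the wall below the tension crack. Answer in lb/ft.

5790 lb/ft

K_a = 0.3022; √K_a = 0.5498.
Tension-crack depth z_c = 2c/(γ√K_a) = 2×303/(117.1×0.5498) = 9.413 ft.
σ_a at base = K_a γ H − 2c√K_a = 0.3022×117.1×27.5 − 2×303×0.5498 = 640.1 psf.
P_a = ½ × 640.1 × (H − z_c) = 0.5×640.1×18.09 = 5789 lb/ft.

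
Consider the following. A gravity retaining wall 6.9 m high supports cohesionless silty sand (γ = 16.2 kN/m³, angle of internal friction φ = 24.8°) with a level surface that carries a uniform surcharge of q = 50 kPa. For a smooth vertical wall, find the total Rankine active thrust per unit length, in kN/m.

K_a = tan²(45° − φ/2) = 0.4090.
Soil triangle: ½ K_a γ H² = 0.5×0.4090×16.2×6.9² = 157.7 kN/m.
Surcharge rectangle: K_a q H = 0.4090×50×6.9 = 141.1 kN/m.
Total = 157.7 + 141.1 = 298.8 kN/m.

299 kN/m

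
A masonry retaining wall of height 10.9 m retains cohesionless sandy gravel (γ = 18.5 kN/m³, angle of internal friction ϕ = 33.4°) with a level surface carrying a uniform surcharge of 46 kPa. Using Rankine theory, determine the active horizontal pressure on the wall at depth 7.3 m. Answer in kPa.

K_a = (1 − sin φ)/(1 + sin φ) = 0.2899.
σ_v = γz + q = 18.5 × 7.3 + 46 = 181.0 kPa.
σ_h = K_a σ_v = 0.2899 × 181.0 = 52.49 kPa.

52.5 kPa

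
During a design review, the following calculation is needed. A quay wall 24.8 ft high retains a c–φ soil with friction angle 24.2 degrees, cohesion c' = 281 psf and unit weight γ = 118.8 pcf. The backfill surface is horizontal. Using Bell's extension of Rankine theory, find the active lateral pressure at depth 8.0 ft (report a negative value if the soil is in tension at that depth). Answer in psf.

K_a = (1 − sin φ)/(1 + sin φ) = 0.4185.
σ_a = K_a γ z − 2c√K_a = 0.4185×118.8×8.0 − 2×281×0.6469 = 34.18 psf.

34.2 psf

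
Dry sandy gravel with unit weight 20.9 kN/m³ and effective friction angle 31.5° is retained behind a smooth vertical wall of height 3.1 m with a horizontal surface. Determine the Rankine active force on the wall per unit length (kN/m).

K_a = tan²(45° − φ/2) = 0.3136.
P_a = ½ K_a γ H² = 0.5 × 0.3136 × 20.9 × 3.1² = 31.50 kN/m.

31.5 kN/m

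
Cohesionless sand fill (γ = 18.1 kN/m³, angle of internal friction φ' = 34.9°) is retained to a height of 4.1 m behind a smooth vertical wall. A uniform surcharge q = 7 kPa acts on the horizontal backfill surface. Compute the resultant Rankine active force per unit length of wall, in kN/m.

K_a = tan²(45° − φ/2) = 0.2721.
Soil triangle: ½ K_a γ H² = 0.5×0.2721×18.1×4.1² = 41.40 kN/m.
Surcharge rectangle: K_a q H = 0.2721×7×4.1 = 7.811 kN/m.
Total = 41.40 + 7.811 = 49.21 kN/m.

49.2 kN/m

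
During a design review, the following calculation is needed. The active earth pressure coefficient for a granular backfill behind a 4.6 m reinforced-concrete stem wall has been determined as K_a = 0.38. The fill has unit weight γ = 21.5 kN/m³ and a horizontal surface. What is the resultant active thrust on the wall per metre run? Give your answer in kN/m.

P = ½ K_a γ H² = 0.5 × 0.38 × 21.5 × 4.6² = 86.44 kN/m.

86.4 kN/m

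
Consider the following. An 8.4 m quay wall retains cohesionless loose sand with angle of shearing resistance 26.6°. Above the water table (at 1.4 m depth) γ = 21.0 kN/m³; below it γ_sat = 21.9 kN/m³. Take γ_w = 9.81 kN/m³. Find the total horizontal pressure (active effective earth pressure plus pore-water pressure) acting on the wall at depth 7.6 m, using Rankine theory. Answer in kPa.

101 kPa

K_a = (1 − sin φ)/(1 + sin φ) = 0.3814.
γ' = 21.9 − 9.81 = 12.09 kN/m³.
Effective vertical stress at 7.6 m: σ'_v = 21.0×1.4 + 12.09×6.20 = 104.4 kPa.
σ'_h = K_a σ'_v = 0.3814 × 104.4 = 39.81 kPa; u = γ_w × 6.20 = 60.82 kPa.
Total σ_h = 39.81 + 60.82 = 100.6 kPa.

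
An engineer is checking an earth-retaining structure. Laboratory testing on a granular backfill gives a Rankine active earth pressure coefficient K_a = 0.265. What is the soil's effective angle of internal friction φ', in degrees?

35.5°

K_a = tan²(45° − φ/2) ⇒ 45° − φ/2 = arctan(√0.265) = 27.24°.
φ = 2(45° − 27.24°) = 35.52°.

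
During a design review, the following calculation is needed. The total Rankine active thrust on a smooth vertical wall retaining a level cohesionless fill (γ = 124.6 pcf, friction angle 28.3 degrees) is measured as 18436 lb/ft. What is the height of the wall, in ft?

28.8 ft

K_a = 0.3568. P_a = ½ K_a γ H² ⇒ H = √(2P_a/(K_a γ)).
H = √(2×18436/(0.3568×124.6)) = 28.80 ft.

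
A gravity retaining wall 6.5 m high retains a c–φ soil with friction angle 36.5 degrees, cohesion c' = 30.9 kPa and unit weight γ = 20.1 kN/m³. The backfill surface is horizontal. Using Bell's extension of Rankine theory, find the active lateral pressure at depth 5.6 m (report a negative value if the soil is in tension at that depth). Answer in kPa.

-2.55 kPa

K_a = (1 − sin φ)/(1 + sin φ) = 0.2541.
σ_a = K_a γ z − 2c√K_a = 0.2541×20.1×5.6 − 2×30.9×0.5040 = -2.553 kPa.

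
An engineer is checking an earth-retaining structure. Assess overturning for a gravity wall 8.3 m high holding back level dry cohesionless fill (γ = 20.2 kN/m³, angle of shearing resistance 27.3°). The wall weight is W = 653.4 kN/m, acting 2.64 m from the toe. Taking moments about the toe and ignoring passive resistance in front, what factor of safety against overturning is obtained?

K_a = tan²(45° − 27.3°/2) = 0.3711.
P_a = ½K_aγH² = 0.5×0.3711×20.2×8.3² = 258.2 kN/m, acting at H/3 = 2.767 m above the base.
Overturning moment M_o = P_a × H/3 = 258.2 × 2.767 = 714.4.
Resisting moment M_r = W × 2.64 = 653.4 × 2.64 = 1725.
FS_overturning = M_r/M_o = 1725/714.4 = 2.414.

2.41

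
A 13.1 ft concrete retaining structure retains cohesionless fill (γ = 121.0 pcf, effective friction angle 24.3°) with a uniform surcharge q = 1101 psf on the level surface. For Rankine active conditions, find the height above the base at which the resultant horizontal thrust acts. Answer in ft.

K_a = 0.4169.
Triangular part P₁ = ½K_aγH² = 4329 at H/3 = 4.367 ft; rectangular part P₂ = K_a q H = 6013 at H/2 = 6.550 ft.
ȳ = (P₁·4.367 + P₂·6.550)/(P₁+P₂) = 5.636 ft.

5.64 ft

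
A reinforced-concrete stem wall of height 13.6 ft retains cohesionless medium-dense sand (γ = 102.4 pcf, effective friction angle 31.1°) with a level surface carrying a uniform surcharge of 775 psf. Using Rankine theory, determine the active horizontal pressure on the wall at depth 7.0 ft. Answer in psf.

K_a = (1 − sin φ)/(1 + sin φ) = 0.3188.
σ_v = γz + q = 102.4 × 7.0 + 775 = 1492 psf.
σ_h = K_a σ_v = 0.3188 × 1492 = 475.6 psf.

476 psf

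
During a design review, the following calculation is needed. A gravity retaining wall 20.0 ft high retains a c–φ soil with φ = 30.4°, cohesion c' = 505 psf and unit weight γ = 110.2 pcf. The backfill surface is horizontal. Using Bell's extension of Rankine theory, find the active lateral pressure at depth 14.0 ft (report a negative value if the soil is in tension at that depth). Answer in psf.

K_a = (1 − sin φ)/(1 + sin φ) = 0.3280.
σ_a = K_a γ z − 2c√K_a = 0.3280×110.2×14.0 − 2×505×0.5727 = -72.41 psf.

-72.4 psf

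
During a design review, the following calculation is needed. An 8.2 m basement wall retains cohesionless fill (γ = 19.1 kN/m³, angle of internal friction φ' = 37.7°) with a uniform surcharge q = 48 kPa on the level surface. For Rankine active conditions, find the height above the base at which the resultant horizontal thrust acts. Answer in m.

3.25 m

K_a = 0.2411.
Triangular part P₁ = ½K_aγH² = 154.8 at H/3 = 2.733 m; rectangular part P₂ = K_a q H = 94.88 at H/2 = 4.100 m.
ȳ = (P₁·2.733 + P₂·4.100)/(P₁+P₂) = 3.253 m.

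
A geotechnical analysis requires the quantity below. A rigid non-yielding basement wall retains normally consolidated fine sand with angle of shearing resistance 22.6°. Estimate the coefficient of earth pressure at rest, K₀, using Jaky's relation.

0.616

K₀ = 1 − sin φ' = 1 − sin 22.6° = 0.6157.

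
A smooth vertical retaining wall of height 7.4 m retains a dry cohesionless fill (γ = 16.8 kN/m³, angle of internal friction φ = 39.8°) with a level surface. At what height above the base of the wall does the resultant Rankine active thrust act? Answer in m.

K_a = 0.2194.
The pressure distribution is triangular, so the resultant acts at H/3 above the base = 7.4/3 = 2.467 m.

2.47 m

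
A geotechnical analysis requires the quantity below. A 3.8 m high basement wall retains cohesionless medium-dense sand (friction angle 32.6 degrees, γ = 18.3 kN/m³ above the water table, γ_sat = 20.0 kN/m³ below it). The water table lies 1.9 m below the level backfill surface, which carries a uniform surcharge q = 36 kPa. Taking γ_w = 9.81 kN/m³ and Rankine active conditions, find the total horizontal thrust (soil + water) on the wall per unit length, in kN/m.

K_a = tan²(45° − φ/2) = 0.2997.
γ' = 20.0 − 9.81 = 10.19 kN/m³. h₂ = H − d_w = 1.9 m.
σ'_h: at surface K_a·q = 10.79; at WT K_a(q+γd_w) = 21.21; at base K_a(q+γd_w+γ'h₂) = 27.02 kPa.
P₁ = ½(10.79+21.21)×1.9 = 30.40; P₂ = ½(21.21+27.02)×1.9 = 45.82; P_w = ½γ_w h₂² = 17.71.
Total = 30.40+45.82+17.71 = 93.93 kN/m.

93.9 kN/m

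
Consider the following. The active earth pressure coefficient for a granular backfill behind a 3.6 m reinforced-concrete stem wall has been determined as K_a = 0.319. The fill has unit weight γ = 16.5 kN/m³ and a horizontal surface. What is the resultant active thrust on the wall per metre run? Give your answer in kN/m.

34.1 kN/m

P = ½ K_a γ H² = 0.5 × 0.319 × 16.5 × 3.6² = 34.11 kN/m.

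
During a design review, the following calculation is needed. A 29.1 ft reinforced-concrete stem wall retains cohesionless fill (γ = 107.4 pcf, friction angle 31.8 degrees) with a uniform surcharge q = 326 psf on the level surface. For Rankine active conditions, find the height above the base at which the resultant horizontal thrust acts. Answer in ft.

10.5 ft

K_a = 0.3098.
Triangular part P₁ = ½K_aγH² = 14090 at H/3 = 9.700 ft; rectangular part P₂ = K_a q H = 2939 at H/2 = 14.55 ft.
ȳ = (P₁·9.700 + P₂·14.55)/(P₁+P₂) = 10.54 ft.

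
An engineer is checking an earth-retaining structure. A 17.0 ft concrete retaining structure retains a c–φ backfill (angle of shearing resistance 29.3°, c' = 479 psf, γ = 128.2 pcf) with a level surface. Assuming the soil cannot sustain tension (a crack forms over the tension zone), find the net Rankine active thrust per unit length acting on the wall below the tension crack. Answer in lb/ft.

395 lb/ft

K_a = 0.3428; √K_a = 0.5855.
Tension-crack depth z_c = 2c/(γ√K_a) = 2×479/(128.2×0.5855) = 12.76 ft.
σ_a at base = K_a γ H − 2c√K_a = 0.3428×128.2×17.0 − 2×479×0.5855 = 186.3 psf.
P_a = ½ × 186.3 × (H − z_c) = 0.5×186.3×4.238 = 394.6 lb/ft.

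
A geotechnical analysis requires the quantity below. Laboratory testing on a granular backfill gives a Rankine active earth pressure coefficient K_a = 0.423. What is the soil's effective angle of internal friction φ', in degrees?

23.9°

K_a = tan²(45° − φ/2) ⇒ 45° − φ/2 = arctan(√0.423) = 33.04°.
φ = 2(45° − 33.04°) = 23.92°.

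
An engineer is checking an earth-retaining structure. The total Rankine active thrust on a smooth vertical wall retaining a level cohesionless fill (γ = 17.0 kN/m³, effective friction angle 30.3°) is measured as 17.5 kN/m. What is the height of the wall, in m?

2.50 m

K_a = 0.3293. P_a = ½ K_a γ H² ⇒ H = √(2P_a/(K_a γ)).
H = √(2×17.5/(0.3293×17.0)) = 2.500 m.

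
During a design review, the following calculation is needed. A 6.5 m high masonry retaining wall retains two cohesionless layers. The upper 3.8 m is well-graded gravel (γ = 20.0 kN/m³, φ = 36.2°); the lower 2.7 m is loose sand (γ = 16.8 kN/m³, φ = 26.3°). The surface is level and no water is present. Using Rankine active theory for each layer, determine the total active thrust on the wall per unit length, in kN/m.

140 kN/m

K_a1 = tan²(45°−36.2°/2) = 0.2574; K_a2 = tan²(45°−26.3°/2) = 0.3859.
Layer 1: σ at base = K_a1 γ₁ h₁ = 19.56 kPa; P₁ = ½×19.56×3.8 = 37.17.
Layer 2: σ_v at top = γ₁h₁ = 76.00; σ_h top = K_a2×76.00 = 29.33; σ_h base = K_a2×(76.00+16.8×2.7) = 46.84.
P₂ = ½(29.33+46.84)×2.7 = 102.8. Total P_a = 37.17+102.8 = 140.0 kN/m.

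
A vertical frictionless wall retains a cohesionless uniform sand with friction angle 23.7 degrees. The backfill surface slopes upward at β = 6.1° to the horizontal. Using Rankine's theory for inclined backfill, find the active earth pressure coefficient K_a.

K_a = cos β · (cos β − √(cos²β − cos²φ)) / (cos β + √(cos²β − cos²φ)).
cos β = 0.9943, cos φ = 0.9157, √(cos²β − cos²φ) = 0.3876.
K_a = 0.9943 × (0.9943 − 0.3876)/(0.9943 + 0.3876) = 0.4365.

0.437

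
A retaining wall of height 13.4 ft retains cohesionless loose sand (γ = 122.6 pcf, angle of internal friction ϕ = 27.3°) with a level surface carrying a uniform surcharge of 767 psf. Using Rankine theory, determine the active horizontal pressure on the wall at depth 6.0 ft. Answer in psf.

K_a = (1 − sin φ)/(1 + sin φ) = 0.3711.
σ_v = γz + q = 122.6 × 6.0 + 767 = 1503 psf.
σ_h = K_a σ_v = 0.3711 × 1503 = 557.7 psf.

558 psf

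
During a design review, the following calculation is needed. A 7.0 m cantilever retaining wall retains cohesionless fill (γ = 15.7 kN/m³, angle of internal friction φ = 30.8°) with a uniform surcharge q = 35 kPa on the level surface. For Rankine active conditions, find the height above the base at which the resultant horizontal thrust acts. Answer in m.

2.79 m

K_a = 0.3227.
Triangular part P₁ = ½K_aγH² = 124.1 at H/3 = 2.333 m; rectangular part P₂ = K_a q H = 79.06 at H/2 = 3.500 m.
ȳ = (P₁·2.333 + P₂·3.500)/(P₁+P₂) = 2.787 m.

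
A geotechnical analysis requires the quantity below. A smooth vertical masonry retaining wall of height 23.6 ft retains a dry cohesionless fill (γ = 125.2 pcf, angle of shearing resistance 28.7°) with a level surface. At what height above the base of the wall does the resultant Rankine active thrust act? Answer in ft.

7.87 ft

K_a = 0.3511.
The pressure distribution is triangular, so the resultant acts at H/3 above the base = 23.6/3 = 7.867 ft.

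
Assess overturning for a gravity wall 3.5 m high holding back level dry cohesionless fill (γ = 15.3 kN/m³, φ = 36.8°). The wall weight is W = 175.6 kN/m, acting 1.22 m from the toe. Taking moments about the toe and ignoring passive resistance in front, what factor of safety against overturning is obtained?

K_a = tan²(45° − 36.8°/2) = 0.2508.
P_a = ½K_aγH² = 0.5×0.2508×15.3×3.5² = 23.50 kN/m, acting at H/3 = 1.167 m above the base.
Overturning moment M_o = P_a × H/3 = 23.50 × 1.167 = 27.42.
Resisting moment M_r = W × 1.22 = 175.6 × 1.22 = 214.2.
FS_overturning = M_r/M_o = 214.2/27.42 = 7.814.

7.81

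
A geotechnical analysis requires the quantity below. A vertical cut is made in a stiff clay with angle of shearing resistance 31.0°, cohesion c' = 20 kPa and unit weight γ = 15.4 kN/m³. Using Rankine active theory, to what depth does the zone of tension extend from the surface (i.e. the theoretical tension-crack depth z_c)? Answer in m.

K_a = tan²(45° − 31.0°/2) = 0.3201; √K_a = 0.5658.
The active pressure is zero where K_a γ z = 2c√K_a, so z_c = 2c/(γ√K_a) = 2×20/(15.4×0.5658) = 4.591 m.

4.59 m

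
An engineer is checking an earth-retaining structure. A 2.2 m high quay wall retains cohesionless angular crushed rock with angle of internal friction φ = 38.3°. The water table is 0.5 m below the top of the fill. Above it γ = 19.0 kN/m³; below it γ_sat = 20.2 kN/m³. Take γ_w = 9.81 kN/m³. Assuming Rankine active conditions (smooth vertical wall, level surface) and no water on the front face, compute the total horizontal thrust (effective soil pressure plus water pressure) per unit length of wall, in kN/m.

K_a = tan²(45° − φ/2) = 0.2347.
γ' = 20.2 − 9.81 = 10.39 kN/m³. Depth below WT = 1.7 m.
σ'_h at WT = K_a γ d_w = 2.230 kPa; at base = 2.230 + K_a γ' × 1.7 = 6.376 kPa.
P₁ (0–0.5 m) = ½×2.230×0.5 = 0.5575. P₂ (0.5–2.2 m) = ½(2.230+6.376)×1.7 = 7.315.
P_w = ½ γ_w h₂² = 0.5×9.81×1.7² = 14.18. Total = 0.5575+7.315+14.18 = 22.05 kN/m.

22.0 kN/m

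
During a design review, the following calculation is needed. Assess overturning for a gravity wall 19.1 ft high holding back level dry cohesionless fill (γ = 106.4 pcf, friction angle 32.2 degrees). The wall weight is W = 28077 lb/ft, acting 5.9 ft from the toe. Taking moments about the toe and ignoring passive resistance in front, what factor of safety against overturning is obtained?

4.40

K_a = tan²(45° − 32.2°/2) = 0.3047.
P_a = ½K_aγH² = 0.5×0.3047×106.4×19.1² = 5914 lb/ft, acting at H/3 = 6.367 ft above the base.
Overturning moment M_o = P_a × H/3 = 5914 × 6.367 = 37650.
Resisting moment M_r = W × 5.9 = 28077 × 5.9 = 165700.
FS_overturning = M_r/M_o = 165700/37650 = 4.399.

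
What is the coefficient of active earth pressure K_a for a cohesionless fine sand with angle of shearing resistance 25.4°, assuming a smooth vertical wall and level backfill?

K_a = tan²(45° − φ/2) = tan²(32.30°) = 0.3996.

0.400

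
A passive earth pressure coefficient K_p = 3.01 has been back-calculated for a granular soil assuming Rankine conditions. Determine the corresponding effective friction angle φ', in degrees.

30.1°

K_p = (1+sin φ)/(1−sin φ) ⇒ sin φ = (K_p − 1)/(K_p + 1) = 0.5012.
φ = arcsin(0.5012) = 30.08°.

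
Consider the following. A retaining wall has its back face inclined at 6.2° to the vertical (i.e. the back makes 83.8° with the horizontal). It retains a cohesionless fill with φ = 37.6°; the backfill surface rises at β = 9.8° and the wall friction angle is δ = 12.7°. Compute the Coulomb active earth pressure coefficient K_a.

0.298

K_a = sin²(α+φ) / [sin²α · sin(α−δ) · (1 + √{sin(φ+δ)sin(φ−β) / (sin(α−δ)sin(α+β))})²].
With α = 83.8°, φ = 37.6°, δ = 12.7°, β = 9.8°: K_a = 0.2982.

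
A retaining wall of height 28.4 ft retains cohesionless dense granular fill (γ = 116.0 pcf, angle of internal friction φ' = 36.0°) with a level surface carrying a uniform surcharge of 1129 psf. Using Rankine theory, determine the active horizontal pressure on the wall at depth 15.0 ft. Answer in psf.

K_a = (1 − sin φ)/(1 + sin φ) = 0.2596.
σ_v = γz + q = 116.0 × 15.0 + 1129 = 2869 psf.
σ_h = K_a σ_v = 0.2596 × 2869 = 744.8 psf.

745 psf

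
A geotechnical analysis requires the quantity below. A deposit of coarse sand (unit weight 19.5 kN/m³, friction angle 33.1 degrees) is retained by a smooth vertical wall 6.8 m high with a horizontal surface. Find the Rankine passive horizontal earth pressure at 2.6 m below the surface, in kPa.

K_p = (1 + sin φ)/(1 − sin φ) = 3.406.
σ_h = K_p γ z = 3.406 × 19.5 × 2.6 = 172.7 kPa.

173 kPa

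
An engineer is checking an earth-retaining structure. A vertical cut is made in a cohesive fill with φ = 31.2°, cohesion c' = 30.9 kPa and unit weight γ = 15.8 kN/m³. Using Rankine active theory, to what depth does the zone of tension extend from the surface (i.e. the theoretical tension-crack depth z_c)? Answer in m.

6.94 m

K_a = tan²(45° − 31.2°/2) = 0.3175; √K_a = 0.5635.
The active pressure is zero where K_a γ z = 2c√K_a, so z_c = 2c/(γ√K_a) = 2×30.9/(15.8×0.5635) = 6.942 m.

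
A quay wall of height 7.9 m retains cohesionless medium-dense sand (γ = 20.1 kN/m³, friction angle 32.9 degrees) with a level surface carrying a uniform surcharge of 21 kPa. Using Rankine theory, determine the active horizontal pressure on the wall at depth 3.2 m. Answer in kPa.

25.3 kPa

K_a = (1 − sin φ)/(1 + sin φ) = 0.2960.
σ_v = γz + q = 20.1 × 3.2 + 21 = 85.32 kPa.
σ_h = K_a σ_v = 0.2960 × 85.32 = 25.26 kPa.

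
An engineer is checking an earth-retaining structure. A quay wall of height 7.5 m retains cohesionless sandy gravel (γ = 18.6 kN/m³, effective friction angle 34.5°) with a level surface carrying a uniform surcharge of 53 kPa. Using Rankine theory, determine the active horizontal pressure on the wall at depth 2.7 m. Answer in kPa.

K_a = (1 − sin φ)/(1 + sin φ) = 0.2768.
σ_v = γz + q = 18.6 × 2.7 + 53 = 103.2 kPa.
σ_h = K_a σ_v = 0.2768 × 103.2 = 28.57 kPa.

28.6 kPa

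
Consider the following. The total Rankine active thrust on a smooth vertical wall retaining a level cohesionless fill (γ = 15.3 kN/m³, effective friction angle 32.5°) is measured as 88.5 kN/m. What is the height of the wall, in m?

K_a = 0.3010. P_a = ½ K_a γ H² ⇒ H = √(2P_a/(K_a γ)).
H = √(2×88.5/(0.3010×15.3)) = 6.200 m.

6.20 m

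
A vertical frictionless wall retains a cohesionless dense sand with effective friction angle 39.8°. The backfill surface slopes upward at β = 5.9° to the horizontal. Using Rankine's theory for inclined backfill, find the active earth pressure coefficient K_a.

K_a = cos β · (cos β − √(cos²β − cos²φ)) / (cos β + √(cos²β − cos²φ)).
cos β = 0.9947, cos φ = 0.7683, √(cos²β − cos²φ) = 0.6318.
K_a = 0.9947 × (0.9947 − 0.6318)/(0.9947 + 0.6318) = 0.2219.

0.222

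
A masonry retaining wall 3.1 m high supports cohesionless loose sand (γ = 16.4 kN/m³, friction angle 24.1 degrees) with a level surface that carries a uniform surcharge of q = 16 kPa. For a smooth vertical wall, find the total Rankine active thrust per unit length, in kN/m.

53.9 kN/m

K_a = tan²(45° − φ/2) = 0.4201.
Soil triangle: ½ K_a γ H² = 0.5×0.4201×16.4×3.1² = 33.11 kN/m.
Surcharge rectangle: K_a q H = 0.4201×16×3.1 = 20.84 kN/m.
Total = 33.11 + 20.84 = 53.94 kN/m.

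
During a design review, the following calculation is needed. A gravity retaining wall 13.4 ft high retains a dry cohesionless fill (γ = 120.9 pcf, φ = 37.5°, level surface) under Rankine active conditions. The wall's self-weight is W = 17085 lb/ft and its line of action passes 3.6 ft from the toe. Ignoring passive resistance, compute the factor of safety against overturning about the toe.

K_a = tan²(45° − 37.5°/2) = 0.2432.
P_a = ½K_aγH² = 0.5×0.2432×120.9×13.4² = 2640 lb/ft, acting at H/3 = 4.467 ft above the base.
Overturning moment M_o = P_a × H/3 = 2640 × 4.467 = 11790.
Resisting moment M_r = W × 3.6 = 17085 × 3.6 = 61510.
FS_overturning = M_r/M_o = 61510/11790 = 5.216.

5.22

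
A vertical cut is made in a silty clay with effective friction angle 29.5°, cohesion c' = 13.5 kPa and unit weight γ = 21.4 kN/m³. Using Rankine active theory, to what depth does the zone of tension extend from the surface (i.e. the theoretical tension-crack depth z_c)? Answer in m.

K_a = tan²(45° − 29.5°/2) = 0.3401; √K_a = 0.5832.
The active pressure is zero where K_a γ z = 2c√K_a, so z_c = 2c/(γ√K_a) = 2×13.5/(21.4×0.5832) = 2.163 m.

2.16 m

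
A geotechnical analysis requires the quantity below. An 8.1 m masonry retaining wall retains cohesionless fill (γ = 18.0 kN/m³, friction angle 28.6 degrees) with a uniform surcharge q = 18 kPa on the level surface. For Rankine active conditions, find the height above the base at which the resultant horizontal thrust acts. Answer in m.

K_a = 0.3525.
Triangular part P₁ = ½K_aγH² = 208.2 at H/3 = 2.700 m; rectangular part P₂ = K_a q H = 51.40 at H/2 = 4.050 m.
ȳ = (P₁·2.700 + P₂·4.050)/(P₁+P₂) = 2.967 m.

2.97 m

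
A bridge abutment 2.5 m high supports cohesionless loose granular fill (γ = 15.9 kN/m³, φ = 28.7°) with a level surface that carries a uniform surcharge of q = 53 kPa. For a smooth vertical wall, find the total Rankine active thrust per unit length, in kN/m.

K_a = tan²(45° − φ/2) = 0.3511.
Soil triangle: ½ K_a γ H² = 0.5×0.3511×15.9×2.5² = 17.45 kN/m.
Surcharge rectangle: K_a q H = 0.3511×53×2.5 = 46.53 kN/m.
Total = 17.45 + 46.53 = 63.97 kN/m.

64.0 kN/m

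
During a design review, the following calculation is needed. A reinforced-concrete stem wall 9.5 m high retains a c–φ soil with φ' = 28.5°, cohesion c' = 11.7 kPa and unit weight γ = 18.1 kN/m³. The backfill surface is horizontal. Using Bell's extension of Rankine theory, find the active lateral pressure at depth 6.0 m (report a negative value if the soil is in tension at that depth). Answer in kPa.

24.5 kPa

K_a = (1 − sin φ)/(1 + sin φ) = 0.3540.
σ_a = K_a γ z − 2c√K_a = 0.3540×18.1×6.0 − 2×11.7×0.5949 = 24.52 kPa.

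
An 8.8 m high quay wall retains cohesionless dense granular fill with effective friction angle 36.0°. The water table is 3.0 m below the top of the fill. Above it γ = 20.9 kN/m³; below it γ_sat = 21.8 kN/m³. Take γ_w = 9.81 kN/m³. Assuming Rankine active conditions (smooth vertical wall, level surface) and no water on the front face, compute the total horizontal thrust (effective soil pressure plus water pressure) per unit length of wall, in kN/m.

K_a = tan²(45° − φ/2) = 0.2596.
γ' = 21.8 − 9.81 = 11.99 kN/m³. Depth below WT = 5.8 m.
σ'_h at WT = K_a γ d_w = 16.28 kPa; at base = 16.28 + K_a γ' × 5.8 = 34.33 kPa.
P₁ (0–3.0 m) = ½×16.28×3.0 = 24.42. P₂ (3.0–8.8 m) = ½(16.28+34.33)×5.8 = 146.8.
P_w = ½ γ_w h₂² = 0.5×9.81×5.8² = 165.0. Total = 24.42+146.8+165.0 = 336.2 kN/m.

336 kN/m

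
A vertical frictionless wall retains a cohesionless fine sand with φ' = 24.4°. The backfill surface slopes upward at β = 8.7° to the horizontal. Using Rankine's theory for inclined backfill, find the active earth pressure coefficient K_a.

0.435

K_a = cos β · (cos β − √(cos²β − cos²φ)) / (cos β + √(cos²β − cos²φ)).
cos β = 0.9885, cos φ = 0.9107, √(cos²β − cos²φ) = 0.3844.
K_a = 0.9885 × (0.9885 − 0.3844)/(0.9885 + 0.3844) = 0.4349.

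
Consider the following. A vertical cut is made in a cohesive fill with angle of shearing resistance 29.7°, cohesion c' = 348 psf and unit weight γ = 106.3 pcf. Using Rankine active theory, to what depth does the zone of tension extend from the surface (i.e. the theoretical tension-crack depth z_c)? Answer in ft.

11.3 ft

K_a = tan²(45° − 29.7°/2) = 0.3374; √K_a = 0.5808.
The active pressure is zero where K_a γ z = 2c√K_a, so z_c = 2c/(γ√K_a) = 2×348/(106.3×0.5808) = 11.27 ft.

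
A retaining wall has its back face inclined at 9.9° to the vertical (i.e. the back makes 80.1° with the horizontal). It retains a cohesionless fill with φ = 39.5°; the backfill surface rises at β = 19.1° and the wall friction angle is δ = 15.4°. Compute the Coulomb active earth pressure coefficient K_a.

0.352

K_a = sin²(α+φ) / [sin²α · sin(α−δ) · (1 + √{sin(φ+δ)sin(φ−β) / (sin(α−δ)sin(α+β))})²].
With α = 80.1°, φ = 39.5°, δ = 15.4°, β = 19.1°: K_a = 0.3517.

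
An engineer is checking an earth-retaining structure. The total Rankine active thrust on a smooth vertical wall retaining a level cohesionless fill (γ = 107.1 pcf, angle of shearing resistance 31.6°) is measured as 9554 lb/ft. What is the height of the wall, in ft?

K_a = 0.3123. P_a = ½ K_a γ H² ⇒ H = √(2P_a/(K_a γ)).
H = √(2×9554/(0.3123×107.1)) = 23.90 ft.

23.9 ft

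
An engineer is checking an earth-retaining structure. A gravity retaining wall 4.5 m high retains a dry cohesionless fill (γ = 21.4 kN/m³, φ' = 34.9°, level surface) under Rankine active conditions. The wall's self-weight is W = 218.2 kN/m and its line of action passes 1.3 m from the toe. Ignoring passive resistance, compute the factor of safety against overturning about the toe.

3.21

K_a = tan²(45° − 34.9°/2) = 0.2721.
P_a = ½K_aγH² = 0.5×0.2721×21.4×4.5² = 58.97 kN/m, acting at H/3 = 1.500 m above the base.
Overturning moment M_o = P_a × H/3 = 58.97 × 1.500 = 88.45.
Resisting moment M_r = W × 1.3 = 218.2 × 1.3 = 283.7.
FS_overturning = M_r/M_o = 283.7/88.45 = 3.207.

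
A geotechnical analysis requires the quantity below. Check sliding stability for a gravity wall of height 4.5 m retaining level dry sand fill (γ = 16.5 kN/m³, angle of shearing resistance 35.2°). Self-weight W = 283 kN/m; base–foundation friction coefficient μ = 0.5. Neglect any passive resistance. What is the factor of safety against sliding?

3.15

K_a = tan²(45° − 35.2°/2) = 0.2687.
P_a = ½K_aγH² = 0.5×0.2687×16.5×4.5² = 44.89 kN/m, acting at H/3 = 1.500 m above the base.
FS_sliding = μW / P_a = 0.5×283 / 44.89 = 3.152.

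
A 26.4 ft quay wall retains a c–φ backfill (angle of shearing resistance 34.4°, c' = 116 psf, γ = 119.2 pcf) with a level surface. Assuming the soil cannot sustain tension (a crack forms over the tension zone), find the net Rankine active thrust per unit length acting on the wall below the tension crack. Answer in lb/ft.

8540 lb/ft

K_a = 0.2780; √K_a = 0.5272.
Tension-crack depth z_c = 2c/(γ√K_a) = 2×116/(119.2×0.5272) = 3.692 ft.
σ_a at base = K_a γ H − 2c√K_a = 0.2780×119.2×26.4 − 2×116×0.5272 = 752.5 psf.
P_a = ½ × 752.5 × (H − z_c) = 0.5×752.5×22.71 = 8544 lb/ft.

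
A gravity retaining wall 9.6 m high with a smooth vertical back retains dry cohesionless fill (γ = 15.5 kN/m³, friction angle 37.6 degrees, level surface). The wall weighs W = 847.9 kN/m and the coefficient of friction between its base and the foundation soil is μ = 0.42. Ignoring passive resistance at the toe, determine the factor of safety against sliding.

K_a = tan²(45° − 37.6°/2) = 0.2421.
P_a = ½K_aγH² = 0.5×0.2421×15.5×9.6² = 172.9 kN/m, acting at H/3 = 3.200 m above the base.
FS_sliding = μW / P_a = 0.42×847.9 / 172.9 = 2.059.

2.06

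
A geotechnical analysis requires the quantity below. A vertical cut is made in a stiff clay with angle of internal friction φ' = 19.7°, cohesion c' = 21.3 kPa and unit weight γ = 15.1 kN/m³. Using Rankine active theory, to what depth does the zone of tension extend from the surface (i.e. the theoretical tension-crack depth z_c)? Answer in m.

4.01 m

K_a = tan²(45° − 19.7°/2) = 0.4958; √K_a = 0.7041.
The active pressure is zero where K_a γ z = 2c√K_a, so z_c = 2c/(γ√K_a) = 2×21.3/(15.1×0.7041) = 4.007 m.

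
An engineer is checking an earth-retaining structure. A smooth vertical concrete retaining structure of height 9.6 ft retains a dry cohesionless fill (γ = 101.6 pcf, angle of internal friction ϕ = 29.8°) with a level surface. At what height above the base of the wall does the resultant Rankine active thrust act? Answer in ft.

K_a = 0.3360.
The pressure distribution is triangular, so the resultant acts at H/3 above the base = 9.6/3 = 3.200 ft.

3.20 ft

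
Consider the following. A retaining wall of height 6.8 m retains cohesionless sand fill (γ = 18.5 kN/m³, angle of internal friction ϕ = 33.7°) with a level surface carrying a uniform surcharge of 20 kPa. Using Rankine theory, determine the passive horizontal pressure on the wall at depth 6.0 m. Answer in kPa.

458 kPa

K_p = (1 + sin φ)/(1 − sin φ) = 3.493.
σ_v = γz + q = 18.5 × 6.0 + 20 = 131.0 kPa.
σ_h = K_p σ_v = 3.493 × 131.0 = 457.6 kPa.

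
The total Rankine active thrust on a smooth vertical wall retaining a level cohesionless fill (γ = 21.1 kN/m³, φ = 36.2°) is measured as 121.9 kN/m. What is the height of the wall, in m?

K_a = 0.2574. P_a = ½ K_a γ H² ⇒ H = √(2P_a/(K_a γ)).
H = √(2×121.9/(0.2574×21.1)) = 6.700 m.

6.70 m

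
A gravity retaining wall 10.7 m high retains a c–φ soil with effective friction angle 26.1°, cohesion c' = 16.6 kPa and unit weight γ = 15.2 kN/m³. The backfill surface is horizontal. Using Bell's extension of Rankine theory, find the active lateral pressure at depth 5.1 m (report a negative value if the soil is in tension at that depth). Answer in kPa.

K_a = (1 − sin φ)/(1 + sin φ) = 0.3889.
σ_a = K_a γ z − 2c√K_a = 0.3889×15.2×5.1 − 2×16.6×0.6237 = 9.446 kPa.

9.45 kPa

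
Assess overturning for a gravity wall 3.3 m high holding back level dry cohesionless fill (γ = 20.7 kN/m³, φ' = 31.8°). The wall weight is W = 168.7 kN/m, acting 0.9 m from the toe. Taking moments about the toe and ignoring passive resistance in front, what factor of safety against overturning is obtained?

K_a = tan²(45° − 31.8°/2) = 0.3098.
P_a = ½K_aγH² = 0.5×0.3098×20.7×3.3² = 34.92 kN/m, acting at H/3 = 1.100 m above the base.
Overturning moment M_o = P_a × H/3 = 34.92 × 1.100 = 38.41.
Resisting moment M_r = W × 0.9 = 168.7 × 0.9 = 151.8.
FS_overturning = M_r/M_o = 151.8/38.41 = 3.953.

3.95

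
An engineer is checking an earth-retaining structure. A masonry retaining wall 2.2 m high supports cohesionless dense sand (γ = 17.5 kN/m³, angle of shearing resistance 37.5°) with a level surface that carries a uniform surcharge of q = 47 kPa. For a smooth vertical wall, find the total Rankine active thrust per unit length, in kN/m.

K_a = tan²(45° − φ/2) = 0.2432.
Soil triangle: ½ K_a γ H² = 0.5×0.2432×17.5×2.2² = 10.30 kN/m.
Surcharge rectangle: K_a q H = 0.2432×47×2.2 = 25.15 kN/m.
Total = 10.30 + 25.15 = 35.45 kN/m.

35.4 kN/m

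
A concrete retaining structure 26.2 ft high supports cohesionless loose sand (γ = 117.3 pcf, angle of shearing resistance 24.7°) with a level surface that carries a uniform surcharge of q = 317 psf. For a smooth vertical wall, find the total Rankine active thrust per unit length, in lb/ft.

19900 lb/ft

K_a = tan²(45° − φ/2) = 0.4106.
Soil triangle: ½ K_a γ H² = 0.5×0.4106×117.3×26.2² = 16530 lb/ft.
Surcharge rectangle: K_a q H = 0.4106×317×26.2 = 3410 lb/ft.
Total = 16530 + 3410 = 19940 lb/ft.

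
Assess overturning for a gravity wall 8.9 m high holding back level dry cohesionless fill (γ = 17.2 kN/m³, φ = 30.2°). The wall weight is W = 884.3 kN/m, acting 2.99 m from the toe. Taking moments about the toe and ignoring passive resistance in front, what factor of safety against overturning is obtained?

K_a = tan²(45° − 30.2°/2) = 0.3307.
P_a = ½K_aγH² = 0.5×0.3307×17.2×8.9² = 225.2 kN/m, acting at H/3 = 2.967 m above the base.
Overturning moment M_o = P_a × H/3 = 225.2 × 2.967 = 668.2.
Resisting moment M_r = W × 2.99 = 884.3 × 2.99 = 2644.
FS_overturning = M_r/M_o = 2644/668.2 = 3.957.

3.96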